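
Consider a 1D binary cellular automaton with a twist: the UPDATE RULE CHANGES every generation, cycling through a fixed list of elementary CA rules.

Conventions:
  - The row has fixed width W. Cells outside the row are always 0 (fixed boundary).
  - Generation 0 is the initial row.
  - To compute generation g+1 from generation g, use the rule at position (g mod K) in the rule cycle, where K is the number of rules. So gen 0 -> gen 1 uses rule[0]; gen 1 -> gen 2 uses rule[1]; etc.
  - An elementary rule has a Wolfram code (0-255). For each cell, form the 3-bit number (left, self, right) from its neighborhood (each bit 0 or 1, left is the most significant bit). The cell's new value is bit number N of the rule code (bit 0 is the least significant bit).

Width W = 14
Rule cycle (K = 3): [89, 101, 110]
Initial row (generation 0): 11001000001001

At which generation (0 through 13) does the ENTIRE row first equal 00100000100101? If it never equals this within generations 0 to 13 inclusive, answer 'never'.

Gen 0: 11001000001001
Gen 1 (rule 89): 11100111100100
Gen 2 (rule 101): 00100000100101
Gen 3 (rule 110): 01100001101111
Gen 4 (rule 89): 01111101101001
Gen 5 (rule 101): 00000110111001
Gen 6 (rule 110): 00001111101011
Gen 7 (rule 89): 11101000100011
Gen 8 (rule 101): 00111010101001
Gen 9 (rule 110): 01101111111011
Gen 10 (rule 89): 01101000001011
Gen 11 (rule 101): 00111011101101
Gen 12 (rule 110): 01101110111111
Gen 13 (rule 89): 01101010100001

Answer: 2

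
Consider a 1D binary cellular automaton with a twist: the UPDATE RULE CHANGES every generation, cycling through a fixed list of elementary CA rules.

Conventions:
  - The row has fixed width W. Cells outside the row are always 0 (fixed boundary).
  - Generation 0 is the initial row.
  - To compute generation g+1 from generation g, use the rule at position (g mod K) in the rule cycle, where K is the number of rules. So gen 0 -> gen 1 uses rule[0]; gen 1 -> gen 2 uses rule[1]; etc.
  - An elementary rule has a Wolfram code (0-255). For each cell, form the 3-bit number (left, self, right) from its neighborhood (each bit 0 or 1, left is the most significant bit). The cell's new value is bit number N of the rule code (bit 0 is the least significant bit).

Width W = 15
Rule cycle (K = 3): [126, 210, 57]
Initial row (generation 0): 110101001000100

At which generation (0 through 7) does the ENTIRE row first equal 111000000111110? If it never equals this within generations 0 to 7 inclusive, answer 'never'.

Answer: 4

Derivation:
Gen 0: 110101001000100
Gen 1 (rule 126): 111111111101110
Gen 2 (rule 210): 011111111100111
Gen 3 (rule 57): 010000000010100
Gen 4 (rule 126): 111000000111110
Gen 5 (rule 210): 011100001011111
Gen 6 (rule 57): 010011100110000
Gen 7 (rule 126): 111110111111000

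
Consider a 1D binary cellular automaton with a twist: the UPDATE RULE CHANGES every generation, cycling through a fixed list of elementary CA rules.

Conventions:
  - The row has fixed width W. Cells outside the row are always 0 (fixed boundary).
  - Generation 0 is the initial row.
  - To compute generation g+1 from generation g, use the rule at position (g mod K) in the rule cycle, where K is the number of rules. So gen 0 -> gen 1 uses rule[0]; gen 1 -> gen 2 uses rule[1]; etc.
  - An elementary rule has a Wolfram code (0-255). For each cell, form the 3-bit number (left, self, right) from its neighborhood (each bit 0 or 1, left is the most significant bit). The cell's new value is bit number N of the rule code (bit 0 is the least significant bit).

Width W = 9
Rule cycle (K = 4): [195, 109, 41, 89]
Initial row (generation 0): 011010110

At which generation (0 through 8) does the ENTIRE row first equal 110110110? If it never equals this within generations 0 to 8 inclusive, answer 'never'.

Answer: never

Derivation:
Gen 0: 011010110
Gen 1 (rule 195): 101000010
Gen 2 (rule 109): 111011010
Gen 3 (rule 41): 100110100
Gen 4 (rule 89): 010110011
Gen 5 (rule 195): 100010101
Gen 6 (rule 109): 101011111
Gen 7 (rule 41): 010110000
Gen 8 (rule 89): 000111111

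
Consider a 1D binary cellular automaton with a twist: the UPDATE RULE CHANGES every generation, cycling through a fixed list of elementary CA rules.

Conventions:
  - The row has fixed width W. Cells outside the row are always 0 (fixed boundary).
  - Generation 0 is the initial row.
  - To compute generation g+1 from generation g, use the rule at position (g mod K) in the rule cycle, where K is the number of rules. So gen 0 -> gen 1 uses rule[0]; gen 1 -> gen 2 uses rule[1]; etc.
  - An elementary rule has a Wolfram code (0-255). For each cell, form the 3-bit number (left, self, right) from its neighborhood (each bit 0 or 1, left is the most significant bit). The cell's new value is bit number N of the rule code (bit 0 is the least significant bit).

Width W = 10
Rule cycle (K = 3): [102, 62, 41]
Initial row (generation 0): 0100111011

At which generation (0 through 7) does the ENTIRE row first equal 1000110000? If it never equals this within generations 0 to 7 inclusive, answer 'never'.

Answer: 6

Derivation:
Gen 0: 0100111011
Gen 1 (rule 102): 1101001101
Gen 2 (rule 62): 1011111011
Gen 3 (rule 41): 0110000110
Gen 4 (rule 102): 1010001010
Gen 5 (rule 62): 1111011111
Gen 6 (rule 41): 1000110000
Gen 7 (rule 102): 1001010000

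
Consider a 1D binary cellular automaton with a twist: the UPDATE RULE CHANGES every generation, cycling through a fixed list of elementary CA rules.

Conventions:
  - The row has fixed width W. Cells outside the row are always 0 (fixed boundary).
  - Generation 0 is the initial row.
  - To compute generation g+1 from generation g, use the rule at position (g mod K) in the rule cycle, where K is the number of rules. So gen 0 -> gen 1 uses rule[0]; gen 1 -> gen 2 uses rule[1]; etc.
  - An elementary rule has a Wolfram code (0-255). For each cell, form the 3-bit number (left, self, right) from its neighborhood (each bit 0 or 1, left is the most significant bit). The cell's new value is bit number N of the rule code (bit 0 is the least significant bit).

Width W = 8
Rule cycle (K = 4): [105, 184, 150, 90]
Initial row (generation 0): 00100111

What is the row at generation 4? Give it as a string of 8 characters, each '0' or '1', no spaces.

Answer: 10111101

Derivation:
Gen 0: 00100111
Gen 1 (rule 105): 10000101
Gen 2 (rule 184): 01000010
Gen 3 (rule 150): 11100111
Gen 4 (rule 90): 10111101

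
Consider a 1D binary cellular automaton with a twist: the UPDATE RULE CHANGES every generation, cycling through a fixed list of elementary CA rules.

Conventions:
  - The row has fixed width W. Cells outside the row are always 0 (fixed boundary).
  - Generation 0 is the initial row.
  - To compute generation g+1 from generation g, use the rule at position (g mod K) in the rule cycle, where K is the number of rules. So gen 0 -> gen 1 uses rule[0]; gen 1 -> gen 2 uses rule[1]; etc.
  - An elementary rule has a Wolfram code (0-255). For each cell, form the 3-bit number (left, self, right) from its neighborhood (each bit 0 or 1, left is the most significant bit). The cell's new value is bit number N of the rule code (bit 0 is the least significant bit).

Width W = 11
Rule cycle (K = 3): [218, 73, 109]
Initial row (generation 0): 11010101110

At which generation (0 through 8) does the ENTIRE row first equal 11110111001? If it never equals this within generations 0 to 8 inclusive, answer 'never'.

Gen 0: 11010101110
Gen 1 (rule 218): 11000001111
Gen 2 (rule 73): 11011101001
Gen 3 (rule 109): 11110111001
Gen 4 (rule 218): 11110111110
Gen 5 (rule 73): 10010100010
Gen 6 (rule 109): 10011101010
Gen 7 (rule 218): 01111100001
Gen 8 (rule 73): 01000101100

Answer: 3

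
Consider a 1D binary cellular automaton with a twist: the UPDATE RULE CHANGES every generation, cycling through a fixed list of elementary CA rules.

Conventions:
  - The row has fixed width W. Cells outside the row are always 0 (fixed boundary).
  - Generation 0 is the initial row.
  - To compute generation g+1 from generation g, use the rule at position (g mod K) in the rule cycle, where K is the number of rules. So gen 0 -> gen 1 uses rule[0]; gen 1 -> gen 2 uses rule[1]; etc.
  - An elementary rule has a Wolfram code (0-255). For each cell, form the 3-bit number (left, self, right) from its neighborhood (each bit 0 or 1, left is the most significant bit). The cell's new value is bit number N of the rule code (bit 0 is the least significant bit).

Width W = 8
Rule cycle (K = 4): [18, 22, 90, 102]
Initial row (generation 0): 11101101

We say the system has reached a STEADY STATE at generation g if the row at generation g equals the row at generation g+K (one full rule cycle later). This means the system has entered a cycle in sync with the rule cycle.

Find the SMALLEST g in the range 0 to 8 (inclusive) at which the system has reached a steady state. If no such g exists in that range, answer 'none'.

Answer: 1

Derivation:
Gen 0: 11101101
Gen 1 (rule 18): 00000000
Gen 2 (rule 22): 00000000
Gen 3 (rule 90): 00000000
Gen 4 (rule 102): 00000000
Gen 5 (rule 18): 00000000
Gen 6 (rule 22): 00000000
Gen 7 (rule 90): 00000000
Gen 8 (rule 102): 00000000
Gen 9 (rule 18): 00000000
Gen 10 (rule 22): 00000000
Gen 11 (rule 90): 00000000
Gen 12 (rule 102): 00000000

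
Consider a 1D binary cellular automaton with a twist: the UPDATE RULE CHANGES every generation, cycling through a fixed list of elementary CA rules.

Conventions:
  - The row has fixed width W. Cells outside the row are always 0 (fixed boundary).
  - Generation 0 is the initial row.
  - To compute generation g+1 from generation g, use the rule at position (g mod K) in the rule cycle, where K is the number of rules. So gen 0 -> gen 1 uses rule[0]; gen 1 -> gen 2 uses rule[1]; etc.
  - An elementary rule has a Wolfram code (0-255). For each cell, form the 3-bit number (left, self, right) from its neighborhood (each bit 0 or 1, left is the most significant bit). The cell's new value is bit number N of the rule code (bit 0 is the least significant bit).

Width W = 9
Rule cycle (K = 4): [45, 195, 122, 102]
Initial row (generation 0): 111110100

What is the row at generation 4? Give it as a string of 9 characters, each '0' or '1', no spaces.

Gen 0: 111110100
Gen 1 (rule 45): 100001101
Gen 2 (rule 195): 001110100
Gen 3 (rule 122): 011011010
Gen 4 (rule 102): 101101110

Answer: 101101110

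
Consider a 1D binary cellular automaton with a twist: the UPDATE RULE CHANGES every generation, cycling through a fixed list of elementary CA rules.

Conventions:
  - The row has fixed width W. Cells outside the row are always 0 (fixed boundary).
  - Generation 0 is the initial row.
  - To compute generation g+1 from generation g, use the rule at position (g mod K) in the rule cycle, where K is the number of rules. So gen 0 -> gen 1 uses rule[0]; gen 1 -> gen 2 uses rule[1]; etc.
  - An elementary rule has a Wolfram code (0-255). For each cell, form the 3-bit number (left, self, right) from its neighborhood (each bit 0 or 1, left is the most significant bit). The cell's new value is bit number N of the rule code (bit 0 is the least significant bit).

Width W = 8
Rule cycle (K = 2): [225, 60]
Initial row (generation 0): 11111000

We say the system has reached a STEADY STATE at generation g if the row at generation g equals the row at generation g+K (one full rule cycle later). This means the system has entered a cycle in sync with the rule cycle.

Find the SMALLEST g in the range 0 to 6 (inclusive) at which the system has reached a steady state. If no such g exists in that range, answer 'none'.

Answer: none

Derivation:
Gen 0: 11111000
Gen 1 (rule 225): 01111011
Gen 2 (rule 60): 01000110
Gen 3 (rule 225): 00010010
Gen 4 (rule 60): 00011011
Gen 5 (rule 225): 11001101
Gen 6 (rule 60): 10101011
Gen 7 (rule 225): 01010101
Gen 8 (rule 60): 01111111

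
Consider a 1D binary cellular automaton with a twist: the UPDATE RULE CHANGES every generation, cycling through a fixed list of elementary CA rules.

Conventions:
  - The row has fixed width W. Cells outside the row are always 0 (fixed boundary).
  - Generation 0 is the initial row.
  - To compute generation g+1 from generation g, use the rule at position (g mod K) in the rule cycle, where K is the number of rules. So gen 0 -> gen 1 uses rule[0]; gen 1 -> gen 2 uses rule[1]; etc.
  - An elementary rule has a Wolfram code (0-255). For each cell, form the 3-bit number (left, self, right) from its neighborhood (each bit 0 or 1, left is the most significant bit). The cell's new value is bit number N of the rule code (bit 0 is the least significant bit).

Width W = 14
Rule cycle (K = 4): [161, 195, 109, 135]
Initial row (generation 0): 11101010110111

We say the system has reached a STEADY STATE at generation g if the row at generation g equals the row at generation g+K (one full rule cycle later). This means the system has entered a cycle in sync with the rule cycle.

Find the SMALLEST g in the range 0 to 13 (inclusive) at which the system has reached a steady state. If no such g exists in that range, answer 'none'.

Gen 0: 11101010110111
Gen 1 (rule 161): 01010101001010
Gen 2 (rule 195): 10000000010000
Gen 3 (rule 109): 10111111010111
Gen 4 (rule 135): 10011110010010
Gen 5 (rule 161): 00001100000000
Gen 6 (rule 195): 11110101111111
Gen 7 (rule 109): 10011111000001
Gen 8 (rule 135): 10101110011111
Gen 9 (rule 161): 01010100001110
Gen 10 (rule 195): 10000001110110
Gen 11 (rule 109): 10111101011110
Gen 12 (rule 135): 10011001001100
Gen 13 (rule 161): 00000000000001
Gen 14 (rule 195): 11111111111110
Gen 15 (rule 109): 10000000000010
Gen 16 (rule 135): 10111111111110
Gen 17 (rule 161): 01011111111100

Answer: none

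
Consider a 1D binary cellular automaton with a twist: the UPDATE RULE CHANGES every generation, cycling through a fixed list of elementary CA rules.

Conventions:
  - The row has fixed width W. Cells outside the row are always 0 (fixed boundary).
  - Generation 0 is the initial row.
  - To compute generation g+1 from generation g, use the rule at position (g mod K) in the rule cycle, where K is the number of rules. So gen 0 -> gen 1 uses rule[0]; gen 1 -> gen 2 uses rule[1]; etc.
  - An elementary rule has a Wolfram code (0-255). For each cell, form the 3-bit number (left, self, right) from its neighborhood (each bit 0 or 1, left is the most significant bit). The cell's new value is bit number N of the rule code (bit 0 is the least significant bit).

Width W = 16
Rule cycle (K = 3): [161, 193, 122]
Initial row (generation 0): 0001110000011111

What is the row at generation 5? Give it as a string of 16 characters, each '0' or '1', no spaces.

Gen 0: 0001110000011111
Gen 1 (rule 161): 1100100111001110
Gen 2 (rule 193): 0100000011000110
Gen 3 (rule 122): 1010000111101111
Gen 4 (rule 161): 0100110011010110
Gen 5 (rule 193): 0000010001000010

Answer: 0000010001000010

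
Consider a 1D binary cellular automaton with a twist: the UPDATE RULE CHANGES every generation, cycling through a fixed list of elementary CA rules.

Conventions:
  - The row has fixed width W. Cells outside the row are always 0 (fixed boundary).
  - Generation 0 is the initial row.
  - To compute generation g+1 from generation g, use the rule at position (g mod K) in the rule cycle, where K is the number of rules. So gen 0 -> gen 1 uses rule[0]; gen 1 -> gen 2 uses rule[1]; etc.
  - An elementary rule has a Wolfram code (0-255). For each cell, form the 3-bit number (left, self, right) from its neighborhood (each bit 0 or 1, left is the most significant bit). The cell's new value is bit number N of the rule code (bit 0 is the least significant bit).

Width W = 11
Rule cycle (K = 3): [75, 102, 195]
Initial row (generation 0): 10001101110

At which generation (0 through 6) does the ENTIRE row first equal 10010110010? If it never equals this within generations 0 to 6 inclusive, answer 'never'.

Answer: 6

Derivation:
Gen 0: 10001101110
Gen 1 (rule 75): 00111101010
Gen 2 (rule 102): 01000111110
Gen 3 (rule 195): 10011011110
Gen 4 (rule 75): 00111010010
Gen 5 (rule 102): 01001110110
Gen 6 (rule 195): 10010110010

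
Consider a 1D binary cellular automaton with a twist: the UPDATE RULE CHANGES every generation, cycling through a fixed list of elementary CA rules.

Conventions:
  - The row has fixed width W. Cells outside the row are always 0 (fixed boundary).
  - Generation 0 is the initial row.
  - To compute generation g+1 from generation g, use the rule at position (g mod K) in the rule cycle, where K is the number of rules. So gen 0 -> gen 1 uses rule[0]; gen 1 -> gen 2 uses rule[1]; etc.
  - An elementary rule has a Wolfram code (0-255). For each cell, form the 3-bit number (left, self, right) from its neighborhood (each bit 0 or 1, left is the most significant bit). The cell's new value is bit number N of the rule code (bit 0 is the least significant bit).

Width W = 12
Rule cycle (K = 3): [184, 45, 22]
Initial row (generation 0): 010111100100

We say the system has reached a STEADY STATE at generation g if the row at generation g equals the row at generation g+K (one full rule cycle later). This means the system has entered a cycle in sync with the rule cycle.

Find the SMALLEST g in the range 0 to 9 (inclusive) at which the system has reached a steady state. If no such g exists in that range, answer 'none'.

Gen 0: 010111100100
Gen 1 (rule 184): 001111010010
Gen 2 (rule 45): 101000110010
Gen 3 (rule 22): 101101001111
Gen 4 (rule 184): 011010101110
Gen 5 (rule 45): 010111111000
Gen 6 (rule 22): 110000000100
Gen 7 (rule 184): 101000000010
Gen 8 (rule 45): 111011111010
Gen 9 (rule 22): 000000000011
Gen 10 (rule 184): 000000000010
Gen 11 (rule 45): 111111111010
Gen 12 (rule 22): 000000000011

Answer: 9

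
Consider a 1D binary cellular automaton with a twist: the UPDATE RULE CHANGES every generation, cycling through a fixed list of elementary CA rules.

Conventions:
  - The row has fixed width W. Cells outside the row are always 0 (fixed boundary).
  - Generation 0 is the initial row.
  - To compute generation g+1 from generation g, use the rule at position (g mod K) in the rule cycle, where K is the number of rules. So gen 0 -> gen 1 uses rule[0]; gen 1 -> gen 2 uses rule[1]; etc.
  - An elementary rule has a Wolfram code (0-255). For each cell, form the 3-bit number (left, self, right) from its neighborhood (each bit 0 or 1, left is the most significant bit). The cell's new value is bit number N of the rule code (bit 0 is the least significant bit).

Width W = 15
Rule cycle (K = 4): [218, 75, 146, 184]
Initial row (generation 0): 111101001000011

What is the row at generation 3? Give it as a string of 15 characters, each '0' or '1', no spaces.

Gen 0: 111101001000011
Gen 1 (rule 218): 111100110100111
Gen 2 (rule 75): 100101110001101
Gen 3 (rule 146): 011000101010000

Answer: 011000101010000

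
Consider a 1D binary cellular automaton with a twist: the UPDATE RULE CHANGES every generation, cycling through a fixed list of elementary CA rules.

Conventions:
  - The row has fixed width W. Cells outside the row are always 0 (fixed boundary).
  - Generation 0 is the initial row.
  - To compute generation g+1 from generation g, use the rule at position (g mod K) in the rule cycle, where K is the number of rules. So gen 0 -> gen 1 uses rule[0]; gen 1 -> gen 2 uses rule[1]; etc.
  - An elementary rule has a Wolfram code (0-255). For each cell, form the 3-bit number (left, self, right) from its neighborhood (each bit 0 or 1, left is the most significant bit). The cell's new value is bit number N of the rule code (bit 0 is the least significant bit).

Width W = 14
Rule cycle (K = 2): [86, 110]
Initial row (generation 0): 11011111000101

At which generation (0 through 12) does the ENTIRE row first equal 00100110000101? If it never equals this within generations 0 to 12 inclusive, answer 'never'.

Gen 0: 11011111000101
Gen 1 (rule 86): 01000001101101
Gen 2 (rule 110): 11000011111111
Gen 3 (rule 86): 01100100000001
Gen 4 (rule 110): 11101100000011
Gen 5 (rule 86): 00100110000101
Gen 6 (rule 110): 01101110001111
Gen 7 (rule 86): 10100011010001
Gen 8 (rule 110): 11100111110011
Gen 9 (rule 86): 00111000011101
Gen 10 (rule 110): 01101000110111
Gen 11 (rule 86): 10101101010001
Gen 12 (rule 110): 11111111110011

Answer: 5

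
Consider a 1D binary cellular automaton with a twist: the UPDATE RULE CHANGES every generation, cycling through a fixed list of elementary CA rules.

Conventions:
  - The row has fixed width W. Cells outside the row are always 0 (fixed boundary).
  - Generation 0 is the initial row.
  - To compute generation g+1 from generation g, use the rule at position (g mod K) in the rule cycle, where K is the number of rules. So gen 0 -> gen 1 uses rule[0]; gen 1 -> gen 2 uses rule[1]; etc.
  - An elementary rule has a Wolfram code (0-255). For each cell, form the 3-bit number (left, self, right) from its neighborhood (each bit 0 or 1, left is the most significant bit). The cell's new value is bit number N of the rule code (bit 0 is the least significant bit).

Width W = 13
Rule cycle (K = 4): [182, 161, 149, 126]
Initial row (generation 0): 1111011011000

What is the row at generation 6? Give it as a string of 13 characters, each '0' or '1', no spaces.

Answer: 0001001100100

Derivation:
Gen 0: 1111011011000
Gen 1 (rule 182): 0110100100100
Gen 2 (rule 161): 0001000000001
Gen 3 (rule 149): 1101111111101
Gen 4 (rule 126): 1111000000111
Gen 5 (rule 182): 0110100001010
Gen 6 (rule 161): 0001001100100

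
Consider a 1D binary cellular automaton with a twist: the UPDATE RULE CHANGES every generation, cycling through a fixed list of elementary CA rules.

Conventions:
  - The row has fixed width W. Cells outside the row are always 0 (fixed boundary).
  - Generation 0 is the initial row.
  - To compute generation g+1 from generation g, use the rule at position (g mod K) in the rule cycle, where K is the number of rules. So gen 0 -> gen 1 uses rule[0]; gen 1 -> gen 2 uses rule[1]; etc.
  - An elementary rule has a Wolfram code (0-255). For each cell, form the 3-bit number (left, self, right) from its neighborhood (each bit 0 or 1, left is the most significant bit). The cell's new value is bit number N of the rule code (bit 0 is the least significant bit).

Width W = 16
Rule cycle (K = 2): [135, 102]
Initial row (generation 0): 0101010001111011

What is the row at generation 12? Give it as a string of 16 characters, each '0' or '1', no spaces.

Gen 0: 0101010001111011
Gen 1 (rule 135): 1101010110110000
Gen 2 (rule 102): 0111111011010000
Gen 3 (rule 135): 1011110000010111
Gen 4 (rule 102): 1100010000111001
Gen 5 (rule 135): 0001110111010011
Gen 6 (rule 102): 0010011001110101
Gen 7 (rule 135): 1110100010100101
Gen 8 (rule 102): 0011100111101111
Gen 9 (rule 135): 1101001011000110
Gen 10 (rule 102): 0111011101001010
Gen 11 (rule 135): 1010001001011010
Gen 12 (rule 102): 1110011011101110

Answer: 1110011011101110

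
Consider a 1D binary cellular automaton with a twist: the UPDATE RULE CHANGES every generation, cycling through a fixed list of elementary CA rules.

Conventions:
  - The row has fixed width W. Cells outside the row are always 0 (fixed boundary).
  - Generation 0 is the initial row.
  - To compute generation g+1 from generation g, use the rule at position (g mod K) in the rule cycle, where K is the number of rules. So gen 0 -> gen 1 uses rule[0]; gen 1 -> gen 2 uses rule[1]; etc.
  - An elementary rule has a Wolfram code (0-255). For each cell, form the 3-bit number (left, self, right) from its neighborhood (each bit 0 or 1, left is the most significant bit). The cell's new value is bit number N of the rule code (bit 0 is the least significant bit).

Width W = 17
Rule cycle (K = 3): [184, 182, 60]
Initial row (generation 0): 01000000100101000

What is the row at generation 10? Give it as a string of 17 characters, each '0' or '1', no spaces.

Answer: 00100101000000010

Derivation:
Gen 0: 01000000100101000
Gen 1 (rule 184): 00100000010010100
Gen 2 (rule 182): 01110000111111110
Gen 3 (rule 60): 01001000100000001
Gen 4 (rule 184): 00100100010000000
Gen 5 (rule 182): 01111110111000000
Gen 6 (rule 60): 01000001100100000
Gen 7 (rule 184): 00100001010010000
Gen 8 (rule 182): 01110011111111000
Gen 9 (rule 60): 01001010000000100
Gen 10 (rule 184): 00100101000000010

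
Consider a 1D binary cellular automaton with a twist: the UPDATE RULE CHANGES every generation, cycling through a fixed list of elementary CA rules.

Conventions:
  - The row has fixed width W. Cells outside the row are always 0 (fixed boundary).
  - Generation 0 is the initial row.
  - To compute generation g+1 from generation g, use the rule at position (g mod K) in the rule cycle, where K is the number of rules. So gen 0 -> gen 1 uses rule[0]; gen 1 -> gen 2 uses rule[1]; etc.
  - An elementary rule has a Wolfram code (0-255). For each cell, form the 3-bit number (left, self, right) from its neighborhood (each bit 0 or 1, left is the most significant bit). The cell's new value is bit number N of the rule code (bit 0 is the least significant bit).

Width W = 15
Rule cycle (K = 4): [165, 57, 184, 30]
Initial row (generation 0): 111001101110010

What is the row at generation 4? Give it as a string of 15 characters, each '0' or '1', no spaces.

Gen 0: 111001101110010
Gen 1 (rule 165): 010000010100010
Gen 2 (rule 57): 001111001011001
Gen 3 (rule 184): 001110100110100
Gen 4 (rule 30): 011000111100110

Answer: 011000111100110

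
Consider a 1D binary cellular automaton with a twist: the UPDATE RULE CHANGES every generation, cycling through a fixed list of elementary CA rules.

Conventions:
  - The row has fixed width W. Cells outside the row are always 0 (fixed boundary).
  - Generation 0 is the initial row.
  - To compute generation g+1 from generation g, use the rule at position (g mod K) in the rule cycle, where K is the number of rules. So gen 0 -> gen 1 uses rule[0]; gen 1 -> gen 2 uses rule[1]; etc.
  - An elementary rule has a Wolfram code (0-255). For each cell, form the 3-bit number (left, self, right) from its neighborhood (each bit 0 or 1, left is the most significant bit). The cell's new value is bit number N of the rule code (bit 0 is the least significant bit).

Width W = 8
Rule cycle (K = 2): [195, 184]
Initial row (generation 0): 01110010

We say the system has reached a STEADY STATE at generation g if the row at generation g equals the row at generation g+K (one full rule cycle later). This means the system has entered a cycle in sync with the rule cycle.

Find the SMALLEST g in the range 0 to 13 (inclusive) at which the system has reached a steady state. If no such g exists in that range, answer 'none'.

Answer: none

Derivation:
Gen 0: 01110010
Gen 1 (rule 195): 10110100
Gen 2 (rule 184): 01101010
Gen 3 (rule 195): 10100000
Gen 4 (rule 184): 01010000
Gen 5 (rule 195): 10000111
Gen 6 (rule 184): 01000110
Gen 7 (rule 195): 10011010
Gen 8 (rule 184): 01010101
Gen 9 (rule 195): 10000000
Gen 10 (rule 184): 01000000
Gen 11 (rule 195): 10011111
Gen 12 (rule 184): 01011110
Gen 13 (rule 195): 10001110
Gen 14 (rule 184): 01001101
Gen 15 (rule 195): 10010100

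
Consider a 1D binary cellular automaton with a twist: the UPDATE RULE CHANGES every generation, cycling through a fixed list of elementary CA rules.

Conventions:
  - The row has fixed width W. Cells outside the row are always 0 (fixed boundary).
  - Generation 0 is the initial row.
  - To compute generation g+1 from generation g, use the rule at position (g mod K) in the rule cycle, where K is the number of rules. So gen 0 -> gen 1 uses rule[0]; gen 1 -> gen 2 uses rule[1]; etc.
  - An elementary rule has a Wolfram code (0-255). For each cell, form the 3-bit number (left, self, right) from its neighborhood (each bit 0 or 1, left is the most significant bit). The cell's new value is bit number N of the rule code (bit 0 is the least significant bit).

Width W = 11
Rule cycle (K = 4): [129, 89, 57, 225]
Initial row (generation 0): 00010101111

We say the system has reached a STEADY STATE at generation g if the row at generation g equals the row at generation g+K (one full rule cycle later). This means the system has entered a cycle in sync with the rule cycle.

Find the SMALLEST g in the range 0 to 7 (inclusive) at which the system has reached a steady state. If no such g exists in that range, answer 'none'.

Answer: none

Derivation:
Gen 0: 00010101111
Gen 1 (rule 129): 11000000110
Gen 2 (rule 89): 11111110111
Gen 3 (rule 57): 10000001100
Gen 4 (rule 225): 00111100101
Gen 5 (rule 129): 10011000000
Gen 6 (rule 89): 01011111111
Gen 7 (rule 57): 00110000000
Gen 8 (rule 225): 10010111111
Gen 9 (rule 129): 00000011110
Gen 10 (rule 89): 11111010011
Gen 11 (rule 57): 10000101010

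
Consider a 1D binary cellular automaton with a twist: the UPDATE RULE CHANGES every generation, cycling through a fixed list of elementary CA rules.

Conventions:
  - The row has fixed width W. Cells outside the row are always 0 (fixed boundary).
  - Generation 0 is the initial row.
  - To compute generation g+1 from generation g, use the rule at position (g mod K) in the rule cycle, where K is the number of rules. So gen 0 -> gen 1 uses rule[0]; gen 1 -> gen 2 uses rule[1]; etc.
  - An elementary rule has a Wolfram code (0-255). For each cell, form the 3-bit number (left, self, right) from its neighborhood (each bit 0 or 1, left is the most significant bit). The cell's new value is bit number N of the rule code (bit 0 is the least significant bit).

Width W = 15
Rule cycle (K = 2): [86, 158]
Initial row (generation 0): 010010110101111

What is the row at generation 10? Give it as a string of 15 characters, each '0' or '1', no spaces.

Answer: 001101100111110

Derivation:
Gen 0: 010010110101111
Gen 1 (rule 86): 111110010100001
Gen 2 (rule 158): 111101110110011
Gen 3 (rule 86): 000100010011101
Gen 4 (rule 158): 001110111111001
Gen 5 (rule 86): 010010000001111
Gen 6 (rule 158): 111111000011110
Gen 7 (rule 86): 000001100100011
Gen 8 (rule 158): 000011011110110
Gen 9 (rule 86): 000101000010011
Gen 10 (rule 158): 001101100111110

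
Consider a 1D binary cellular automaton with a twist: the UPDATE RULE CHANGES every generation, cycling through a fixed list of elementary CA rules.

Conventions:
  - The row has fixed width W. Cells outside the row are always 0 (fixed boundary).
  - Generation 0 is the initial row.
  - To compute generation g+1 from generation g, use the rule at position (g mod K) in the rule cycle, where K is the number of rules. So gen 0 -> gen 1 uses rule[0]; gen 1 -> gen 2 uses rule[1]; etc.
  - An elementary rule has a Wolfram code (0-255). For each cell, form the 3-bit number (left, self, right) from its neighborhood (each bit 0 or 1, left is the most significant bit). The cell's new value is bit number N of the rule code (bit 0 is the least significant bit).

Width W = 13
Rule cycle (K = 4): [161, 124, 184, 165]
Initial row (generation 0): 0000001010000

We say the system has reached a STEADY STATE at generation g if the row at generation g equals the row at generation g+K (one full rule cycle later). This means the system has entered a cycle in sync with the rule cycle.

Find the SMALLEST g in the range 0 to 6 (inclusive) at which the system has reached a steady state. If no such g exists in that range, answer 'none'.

Gen 0: 0000001010000
Gen 1 (rule 161): 1111100100111
Gen 2 (rule 124): 1000110110101
Gen 3 (rule 184): 0100101101010
Gen 4 (rule 165): 0100110011110
Gen 5 (rule 161): 0000000001100
Gen 6 (rule 124): 0000000001110
Gen 7 (rule 184): 0000000001101
Gen 8 (rule 165): 1111111100011
Gen 9 (rule 161): 0111111001000
Gen 10 (rule 124): 0100001101100

Answer: none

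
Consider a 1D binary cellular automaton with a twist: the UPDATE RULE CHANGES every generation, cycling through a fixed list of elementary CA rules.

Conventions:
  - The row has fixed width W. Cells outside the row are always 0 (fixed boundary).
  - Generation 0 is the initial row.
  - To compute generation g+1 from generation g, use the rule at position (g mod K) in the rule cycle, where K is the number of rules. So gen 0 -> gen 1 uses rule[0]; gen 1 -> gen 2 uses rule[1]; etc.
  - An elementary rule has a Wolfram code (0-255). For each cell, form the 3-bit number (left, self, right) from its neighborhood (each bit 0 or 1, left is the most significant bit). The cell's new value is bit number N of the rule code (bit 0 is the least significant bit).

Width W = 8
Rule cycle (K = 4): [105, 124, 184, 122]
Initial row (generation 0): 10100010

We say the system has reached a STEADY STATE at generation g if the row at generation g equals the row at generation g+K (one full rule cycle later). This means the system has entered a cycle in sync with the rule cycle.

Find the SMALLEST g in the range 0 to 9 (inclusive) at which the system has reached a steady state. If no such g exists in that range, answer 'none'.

Answer: none

Derivation:
Gen 0: 10100010
Gen 1 (rule 105): 01001000
Gen 2 (rule 124): 01101100
Gen 3 (rule 184): 01011010
Gen 4 (rule 122): 10111101
Gen 5 (rule 105): 01100110
Gen 6 (rule 124): 01110111
Gen 7 (rule 184): 01101110
Gen 8 (rule 122): 11111011
Gen 9 (rule 105): 10001111
Gen 10 (rule 124): 11001001
Gen 11 (rule 184): 10100100
Gen 12 (rule 122): 01011010
Gen 13 (rule 105): 00111100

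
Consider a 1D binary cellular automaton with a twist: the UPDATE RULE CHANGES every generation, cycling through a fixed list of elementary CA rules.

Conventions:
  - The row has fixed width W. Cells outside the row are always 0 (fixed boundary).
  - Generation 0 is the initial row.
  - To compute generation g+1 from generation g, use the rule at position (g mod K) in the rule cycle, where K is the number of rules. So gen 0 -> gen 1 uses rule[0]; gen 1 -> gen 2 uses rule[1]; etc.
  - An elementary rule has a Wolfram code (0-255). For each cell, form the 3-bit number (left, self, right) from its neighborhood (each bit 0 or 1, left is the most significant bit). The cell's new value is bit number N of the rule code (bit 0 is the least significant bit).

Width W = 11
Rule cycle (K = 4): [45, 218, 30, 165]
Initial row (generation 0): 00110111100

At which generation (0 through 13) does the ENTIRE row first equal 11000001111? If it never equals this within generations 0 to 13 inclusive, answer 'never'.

Gen 0: 00110111100
Gen 1 (rule 45): 10101100001
Gen 2 (rule 218): 00001110010
Gen 3 (rule 30): 00011001111
Gen 4 (rule 165): 11000000110
Gen 5 (rule 45): 10011110100
Gen 6 (rule 218): 01111110010
Gen 7 (rule 30): 11000001111
Gen 8 (rule 165): 00011100110
Gen 9 (rule 45): 11010000100
Gen 10 (rule 218): 11001001010
Gen 11 (rule 30): 10111111011
Gen 12 (rule 165): 11011110100
Gen 13 (rule 45): 10110001101

Answer: 7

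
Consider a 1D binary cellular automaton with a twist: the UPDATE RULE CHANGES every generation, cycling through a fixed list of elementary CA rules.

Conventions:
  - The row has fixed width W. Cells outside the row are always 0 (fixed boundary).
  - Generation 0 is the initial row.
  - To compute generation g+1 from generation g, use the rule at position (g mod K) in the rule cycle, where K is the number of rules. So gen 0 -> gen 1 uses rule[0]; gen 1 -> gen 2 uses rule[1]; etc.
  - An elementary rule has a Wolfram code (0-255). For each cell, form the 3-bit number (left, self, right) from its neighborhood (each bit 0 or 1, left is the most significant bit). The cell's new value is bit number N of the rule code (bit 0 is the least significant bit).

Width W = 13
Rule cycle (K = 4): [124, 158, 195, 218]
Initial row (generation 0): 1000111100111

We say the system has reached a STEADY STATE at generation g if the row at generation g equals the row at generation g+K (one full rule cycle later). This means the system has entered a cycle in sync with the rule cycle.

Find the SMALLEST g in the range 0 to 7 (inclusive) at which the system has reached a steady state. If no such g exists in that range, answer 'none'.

Answer: none

Derivation:
Gen 0: 1000111100111
Gen 1 (rule 124): 1100100110101
Gen 2 (rule 158): 1011111100101
Gen 3 (rule 195): 0001111101000
Gen 4 (rule 218): 0011111100100
Gen 5 (rule 124): 0010000110110
Gen 6 (rule 158): 0111001100101
Gen 7 (rule 195): 1011010101000
Gen 8 (rule 218): 0011000000100
Gen 9 (rule 124): 0011100000110
Gen 10 (rule 158): 0111010001101
Gen 11 (rule 195): 1011000110100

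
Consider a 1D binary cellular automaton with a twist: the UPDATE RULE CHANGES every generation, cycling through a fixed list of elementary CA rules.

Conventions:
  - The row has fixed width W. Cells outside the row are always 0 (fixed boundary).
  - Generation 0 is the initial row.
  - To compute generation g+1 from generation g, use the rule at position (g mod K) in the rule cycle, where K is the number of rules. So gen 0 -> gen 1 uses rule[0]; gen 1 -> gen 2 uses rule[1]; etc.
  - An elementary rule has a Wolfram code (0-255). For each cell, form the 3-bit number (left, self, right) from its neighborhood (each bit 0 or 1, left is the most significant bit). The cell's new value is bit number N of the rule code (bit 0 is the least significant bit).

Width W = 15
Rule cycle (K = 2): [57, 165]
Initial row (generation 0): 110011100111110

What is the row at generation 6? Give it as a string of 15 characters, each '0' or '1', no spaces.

Answer: 000100000101111

Derivation:
Gen 0: 110011100111110
Gen 1 (rule 57): 101010010100001
Gen 2 (rule 165): 111110011101101
Gen 3 (rule 57): 100001010011010
Gen 4 (rule 165): 101101110000110
Gen 5 (rule 57): 011011001110101
Gen 6 (rule 165): 000100000101111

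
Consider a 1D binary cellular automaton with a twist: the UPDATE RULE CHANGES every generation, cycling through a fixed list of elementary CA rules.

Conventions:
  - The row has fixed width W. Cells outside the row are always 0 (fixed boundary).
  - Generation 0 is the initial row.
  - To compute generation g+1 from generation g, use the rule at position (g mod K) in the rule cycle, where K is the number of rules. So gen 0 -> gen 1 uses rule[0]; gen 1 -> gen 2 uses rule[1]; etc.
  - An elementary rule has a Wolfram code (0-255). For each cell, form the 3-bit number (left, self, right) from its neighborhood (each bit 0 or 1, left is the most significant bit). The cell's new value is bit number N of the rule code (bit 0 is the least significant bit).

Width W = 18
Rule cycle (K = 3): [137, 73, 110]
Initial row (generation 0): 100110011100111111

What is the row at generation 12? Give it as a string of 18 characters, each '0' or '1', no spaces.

Gen 0: 100110011100111111
Gen 1 (rule 137): 000100011000111110
Gen 2 (rule 73): 110001011010100010
Gen 3 (rule 110): 110011111111100110
Gen 4 (rule 137): 100011111111000100
Gen 5 (rule 73): 001010000001010001
Gen 6 (rule 110): 011110000011110011
Gen 7 (rule 137): 011100111011100010
Gen 8 (rule 73): 010100101010101000
Gen 9 (rule 110): 111101111111111000
Gen 10 (rule 137): 111001111111110011
Gen 11 (rule 73): 101001000000010011
Gen 12 (rule 110): 111011000000110111

Answer: 111011000000110111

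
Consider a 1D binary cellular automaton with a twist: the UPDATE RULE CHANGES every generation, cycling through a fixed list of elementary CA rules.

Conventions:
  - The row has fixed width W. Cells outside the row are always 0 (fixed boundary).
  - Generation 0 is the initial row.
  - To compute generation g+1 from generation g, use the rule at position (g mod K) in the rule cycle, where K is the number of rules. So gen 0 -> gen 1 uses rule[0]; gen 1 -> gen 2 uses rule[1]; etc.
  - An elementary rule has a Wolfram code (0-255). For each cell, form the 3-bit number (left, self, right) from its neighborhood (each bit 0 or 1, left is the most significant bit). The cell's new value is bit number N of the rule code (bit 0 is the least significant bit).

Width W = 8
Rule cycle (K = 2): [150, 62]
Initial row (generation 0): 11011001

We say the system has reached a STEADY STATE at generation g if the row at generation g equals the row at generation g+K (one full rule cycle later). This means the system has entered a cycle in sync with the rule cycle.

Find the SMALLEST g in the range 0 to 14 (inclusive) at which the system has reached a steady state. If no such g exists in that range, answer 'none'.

Gen 0: 11011001
Gen 1 (rule 150): 00000111
Gen 2 (rule 62): 00001100
Gen 3 (rule 150): 00010010
Gen 4 (rule 62): 00111111
Gen 5 (rule 150): 01011110
Gen 6 (rule 62): 11110001
Gen 7 (rule 150): 01101011
Gen 8 (rule 62): 11011110
Gen 9 (rule 150): 00001101
Gen 10 (rule 62): 00011011
Gen 11 (rule 150): 00100000
Gen 12 (rule 62): 01110000
Gen 13 (rule 150): 10101000
Gen 14 (rule 62): 11111100
Gen 15 (rule 150): 01111010
Gen 16 (rule 62): 11000111

Answer: none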